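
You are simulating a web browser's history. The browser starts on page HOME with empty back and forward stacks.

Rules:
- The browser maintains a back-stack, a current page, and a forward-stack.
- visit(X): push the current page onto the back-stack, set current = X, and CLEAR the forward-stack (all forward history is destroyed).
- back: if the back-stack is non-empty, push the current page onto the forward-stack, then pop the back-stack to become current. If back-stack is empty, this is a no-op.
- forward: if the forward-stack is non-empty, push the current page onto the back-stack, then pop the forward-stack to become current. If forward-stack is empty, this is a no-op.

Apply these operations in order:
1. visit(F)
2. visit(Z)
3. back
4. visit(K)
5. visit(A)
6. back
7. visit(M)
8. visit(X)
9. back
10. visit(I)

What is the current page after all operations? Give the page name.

Answer: I

Derivation:
After 1 (visit(F)): cur=F back=1 fwd=0
After 2 (visit(Z)): cur=Z back=2 fwd=0
After 3 (back): cur=F back=1 fwd=1
After 4 (visit(K)): cur=K back=2 fwd=0
After 5 (visit(A)): cur=A back=3 fwd=0
After 6 (back): cur=K back=2 fwd=1
After 7 (visit(M)): cur=M back=3 fwd=0
After 8 (visit(X)): cur=X back=4 fwd=0
After 9 (back): cur=M back=3 fwd=1
After 10 (visit(I)): cur=I back=4 fwd=0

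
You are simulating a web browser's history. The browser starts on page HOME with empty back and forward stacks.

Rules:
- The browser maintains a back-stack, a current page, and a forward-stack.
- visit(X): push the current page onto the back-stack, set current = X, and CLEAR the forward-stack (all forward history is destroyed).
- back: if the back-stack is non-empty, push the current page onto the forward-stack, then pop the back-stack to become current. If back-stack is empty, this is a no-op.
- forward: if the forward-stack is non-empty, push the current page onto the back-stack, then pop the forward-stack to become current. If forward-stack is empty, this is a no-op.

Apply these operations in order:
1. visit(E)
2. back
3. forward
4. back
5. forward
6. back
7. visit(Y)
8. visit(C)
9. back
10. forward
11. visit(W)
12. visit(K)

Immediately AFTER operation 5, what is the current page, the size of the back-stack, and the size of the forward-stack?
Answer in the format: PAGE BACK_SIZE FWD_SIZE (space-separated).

After 1 (visit(E)): cur=E back=1 fwd=0
After 2 (back): cur=HOME back=0 fwd=1
After 3 (forward): cur=E back=1 fwd=0
After 4 (back): cur=HOME back=0 fwd=1
After 5 (forward): cur=E back=1 fwd=0

E 1 0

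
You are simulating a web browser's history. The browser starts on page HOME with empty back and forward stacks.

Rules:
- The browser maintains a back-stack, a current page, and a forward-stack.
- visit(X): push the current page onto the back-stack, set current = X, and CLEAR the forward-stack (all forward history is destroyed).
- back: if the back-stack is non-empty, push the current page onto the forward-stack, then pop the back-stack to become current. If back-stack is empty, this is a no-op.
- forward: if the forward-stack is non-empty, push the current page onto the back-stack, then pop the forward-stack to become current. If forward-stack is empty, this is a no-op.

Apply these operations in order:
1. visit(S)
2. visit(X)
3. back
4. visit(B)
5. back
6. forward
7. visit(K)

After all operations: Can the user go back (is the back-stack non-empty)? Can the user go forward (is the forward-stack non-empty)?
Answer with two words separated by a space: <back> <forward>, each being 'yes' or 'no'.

Answer: yes no

Derivation:
After 1 (visit(S)): cur=S back=1 fwd=0
After 2 (visit(X)): cur=X back=2 fwd=0
After 3 (back): cur=S back=1 fwd=1
After 4 (visit(B)): cur=B back=2 fwd=0
After 5 (back): cur=S back=1 fwd=1
After 6 (forward): cur=B back=2 fwd=0
After 7 (visit(K)): cur=K back=3 fwd=0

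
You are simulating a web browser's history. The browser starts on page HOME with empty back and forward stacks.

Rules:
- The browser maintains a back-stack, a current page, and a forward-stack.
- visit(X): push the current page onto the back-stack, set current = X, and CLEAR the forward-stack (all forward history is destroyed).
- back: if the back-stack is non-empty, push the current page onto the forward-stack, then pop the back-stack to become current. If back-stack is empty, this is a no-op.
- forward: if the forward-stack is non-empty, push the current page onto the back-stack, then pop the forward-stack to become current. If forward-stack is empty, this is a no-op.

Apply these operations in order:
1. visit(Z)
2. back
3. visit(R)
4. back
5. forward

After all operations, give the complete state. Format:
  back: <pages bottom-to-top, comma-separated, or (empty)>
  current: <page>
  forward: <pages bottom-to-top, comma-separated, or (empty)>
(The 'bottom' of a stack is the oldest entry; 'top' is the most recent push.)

After 1 (visit(Z)): cur=Z back=1 fwd=0
After 2 (back): cur=HOME back=0 fwd=1
After 3 (visit(R)): cur=R back=1 fwd=0
After 4 (back): cur=HOME back=0 fwd=1
After 5 (forward): cur=R back=1 fwd=0

Answer: back: HOME
current: R
forward: (empty)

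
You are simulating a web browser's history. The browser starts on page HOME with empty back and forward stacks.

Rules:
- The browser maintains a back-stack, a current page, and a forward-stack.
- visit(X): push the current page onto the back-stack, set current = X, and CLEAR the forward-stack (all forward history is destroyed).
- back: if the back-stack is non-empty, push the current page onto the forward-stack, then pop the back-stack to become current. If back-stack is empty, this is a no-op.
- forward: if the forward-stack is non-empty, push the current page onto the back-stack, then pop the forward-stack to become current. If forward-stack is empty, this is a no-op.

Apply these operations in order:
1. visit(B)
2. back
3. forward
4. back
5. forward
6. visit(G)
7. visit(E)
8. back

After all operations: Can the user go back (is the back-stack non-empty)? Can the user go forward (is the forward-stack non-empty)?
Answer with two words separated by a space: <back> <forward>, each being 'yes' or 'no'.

Answer: yes yes

Derivation:
After 1 (visit(B)): cur=B back=1 fwd=0
After 2 (back): cur=HOME back=0 fwd=1
After 3 (forward): cur=B back=1 fwd=0
After 4 (back): cur=HOME back=0 fwd=1
After 5 (forward): cur=B back=1 fwd=0
After 6 (visit(G)): cur=G back=2 fwd=0
After 7 (visit(E)): cur=E back=3 fwd=0
After 8 (back): cur=G back=2 fwd=1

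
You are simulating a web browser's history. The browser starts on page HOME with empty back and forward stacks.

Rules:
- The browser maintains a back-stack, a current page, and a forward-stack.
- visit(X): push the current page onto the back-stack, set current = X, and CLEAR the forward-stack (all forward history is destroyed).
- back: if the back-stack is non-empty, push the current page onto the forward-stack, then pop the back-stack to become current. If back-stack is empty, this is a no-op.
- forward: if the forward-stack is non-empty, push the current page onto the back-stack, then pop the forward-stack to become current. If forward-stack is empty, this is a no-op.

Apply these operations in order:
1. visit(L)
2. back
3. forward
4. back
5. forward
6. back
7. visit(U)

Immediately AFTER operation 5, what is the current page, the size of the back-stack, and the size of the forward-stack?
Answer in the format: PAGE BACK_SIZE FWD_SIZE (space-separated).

After 1 (visit(L)): cur=L back=1 fwd=0
After 2 (back): cur=HOME back=0 fwd=1
After 3 (forward): cur=L back=1 fwd=0
After 4 (back): cur=HOME back=0 fwd=1
After 5 (forward): cur=L back=1 fwd=0

L 1 0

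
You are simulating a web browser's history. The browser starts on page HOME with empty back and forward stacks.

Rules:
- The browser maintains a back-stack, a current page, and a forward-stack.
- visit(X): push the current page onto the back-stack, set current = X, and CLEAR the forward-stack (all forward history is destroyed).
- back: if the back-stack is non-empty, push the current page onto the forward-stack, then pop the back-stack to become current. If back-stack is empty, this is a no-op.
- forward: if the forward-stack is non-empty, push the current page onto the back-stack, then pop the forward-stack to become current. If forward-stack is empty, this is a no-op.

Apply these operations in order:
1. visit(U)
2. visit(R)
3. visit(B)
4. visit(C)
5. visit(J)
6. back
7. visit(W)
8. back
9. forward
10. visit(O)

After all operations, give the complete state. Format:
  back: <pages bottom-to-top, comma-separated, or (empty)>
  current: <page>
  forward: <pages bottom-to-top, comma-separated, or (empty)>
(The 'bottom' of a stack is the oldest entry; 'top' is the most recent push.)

Answer: back: HOME,U,R,B,C,W
current: O
forward: (empty)

Derivation:
After 1 (visit(U)): cur=U back=1 fwd=0
After 2 (visit(R)): cur=R back=2 fwd=0
After 3 (visit(B)): cur=B back=3 fwd=0
After 4 (visit(C)): cur=C back=4 fwd=0
After 5 (visit(J)): cur=J back=5 fwd=0
After 6 (back): cur=C back=4 fwd=1
After 7 (visit(W)): cur=W back=5 fwd=0
After 8 (back): cur=C back=4 fwd=1
After 9 (forward): cur=W back=5 fwd=0
After 10 (visit(O)): cur=O back=6 fwd=0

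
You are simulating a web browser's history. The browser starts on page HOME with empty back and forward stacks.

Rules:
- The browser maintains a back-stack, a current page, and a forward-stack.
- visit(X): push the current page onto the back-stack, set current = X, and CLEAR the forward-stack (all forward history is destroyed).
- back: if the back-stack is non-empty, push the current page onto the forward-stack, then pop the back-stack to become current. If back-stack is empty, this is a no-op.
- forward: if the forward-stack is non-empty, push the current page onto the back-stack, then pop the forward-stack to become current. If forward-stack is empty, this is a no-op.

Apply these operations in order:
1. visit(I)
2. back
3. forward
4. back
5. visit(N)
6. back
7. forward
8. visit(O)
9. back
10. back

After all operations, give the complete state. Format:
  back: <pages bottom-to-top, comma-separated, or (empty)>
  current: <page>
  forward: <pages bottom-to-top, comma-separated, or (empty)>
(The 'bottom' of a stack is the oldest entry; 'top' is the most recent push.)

After 1 (visit(I)): cur=I back=1 fwd=0
After 2 (back): cur=HOME back=0 fwd=1
After 3 (forward): cur=I back=1 fwd=0
After 4 (back): cur=HOME back=0 fwd=1
After 5 (visit(N)): cur=N back=1 fwd=0
After 6 (back): cur=HOME back=0 fwd=1
After 7 (forward): cur=N back=1 fwd=0
After 8 (visit(O)): cur=O back=2 fwd=0
After 9 (back): cur=N back=1 fwd=1
After 10 (back): cur=HOME back=0 fwd=2

Answer: back: (empty)
current: HOME
forward: O,N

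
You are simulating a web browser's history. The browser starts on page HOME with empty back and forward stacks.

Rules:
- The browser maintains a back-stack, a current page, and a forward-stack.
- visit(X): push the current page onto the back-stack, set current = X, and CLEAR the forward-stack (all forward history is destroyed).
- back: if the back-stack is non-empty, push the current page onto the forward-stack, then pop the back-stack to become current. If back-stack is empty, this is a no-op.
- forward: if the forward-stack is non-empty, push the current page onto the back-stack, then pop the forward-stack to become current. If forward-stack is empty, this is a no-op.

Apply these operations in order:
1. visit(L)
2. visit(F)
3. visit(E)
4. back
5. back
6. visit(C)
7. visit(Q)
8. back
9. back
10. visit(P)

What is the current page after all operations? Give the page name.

Answer: P

Derivation:
After 1 (visit(L)): cur=L back=1 fwd=0
After 2 (visit(F)): cur=F back=2 fwd=0
After 3 (visit(E)): cur=E back=3 fwd=0
After 4 (back): cur=F back=2 fwd=1
After 5 (back): cur=L back=1 fwd=2
After 6 (visit(C)): cur=C back=2 fwd=0
After 7 (visit(Q)): cur=Q back=3 fwd=0
After 8 (back): cur=C back=2 fwd=1
After 9 (back): cur=L back=1 fwd=2
After 10 (visit(P)): cur=P back=2 fwd=0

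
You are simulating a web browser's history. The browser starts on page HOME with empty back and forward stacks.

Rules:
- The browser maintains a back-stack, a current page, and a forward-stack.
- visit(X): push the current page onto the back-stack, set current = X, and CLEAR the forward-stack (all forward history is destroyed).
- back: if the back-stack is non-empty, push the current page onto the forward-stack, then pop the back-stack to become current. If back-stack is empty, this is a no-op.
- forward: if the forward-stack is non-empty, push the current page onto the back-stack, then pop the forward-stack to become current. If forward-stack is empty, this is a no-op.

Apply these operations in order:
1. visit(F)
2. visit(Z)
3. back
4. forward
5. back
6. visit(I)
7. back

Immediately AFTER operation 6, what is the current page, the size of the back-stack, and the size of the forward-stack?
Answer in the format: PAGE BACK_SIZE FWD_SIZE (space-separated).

After 1 (visit(F)): cur=F back=1 fwd=0
After 2 (visit(Z)): cur=Z back=2 fwd=0
After 3 (back): cur=F back=1 fwd=1
After 4 (forward): cur=Z back=2 fwd=0
After 5 (back): cur=F back=1 fwd=1
After 6 (visit(I)): cur=I back=2 fwd=0

I 2 0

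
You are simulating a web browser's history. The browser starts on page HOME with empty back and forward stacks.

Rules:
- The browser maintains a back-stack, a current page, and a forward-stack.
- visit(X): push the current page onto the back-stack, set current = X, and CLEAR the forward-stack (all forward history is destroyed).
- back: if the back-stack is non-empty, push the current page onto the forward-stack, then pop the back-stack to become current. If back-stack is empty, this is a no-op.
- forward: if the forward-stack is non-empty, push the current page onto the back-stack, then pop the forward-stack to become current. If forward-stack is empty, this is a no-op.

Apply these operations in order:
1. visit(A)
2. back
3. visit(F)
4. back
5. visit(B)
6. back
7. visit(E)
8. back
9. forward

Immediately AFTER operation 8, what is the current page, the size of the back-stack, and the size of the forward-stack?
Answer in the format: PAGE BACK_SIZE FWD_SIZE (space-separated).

After 1 (visit(A)): cur=A back=1 fwd=0
After 2 (back): cur=HOME back=0 fwd=1
After 3 (visit(F)): cur=F back=1 fwd=0
After 4 (back): cur=HOME back=0 fwd=1
After 5 (visit(B)): cur=B back=1 fwd=0
After 6 (back): cur=HOME back=0 fwd=1
After 7 (visit(E)): cur=E back=1 fwd=0
After 8 (back): cur=HOME back=0 fwd=1

HOME 0 1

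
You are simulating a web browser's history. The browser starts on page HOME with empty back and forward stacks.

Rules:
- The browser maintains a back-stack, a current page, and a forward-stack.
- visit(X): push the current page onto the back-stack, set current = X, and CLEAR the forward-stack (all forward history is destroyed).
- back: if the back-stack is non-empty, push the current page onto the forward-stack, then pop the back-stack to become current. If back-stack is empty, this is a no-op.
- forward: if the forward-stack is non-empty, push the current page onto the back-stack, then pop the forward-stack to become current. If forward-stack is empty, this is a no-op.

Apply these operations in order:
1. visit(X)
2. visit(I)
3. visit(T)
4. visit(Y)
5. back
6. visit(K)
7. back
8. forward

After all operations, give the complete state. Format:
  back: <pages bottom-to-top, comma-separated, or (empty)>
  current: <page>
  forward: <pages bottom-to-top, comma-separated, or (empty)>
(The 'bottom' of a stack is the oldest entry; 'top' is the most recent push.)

Answer: back: HOME,X,I,T
current: K
forward: (empty)

Derivation:
After 1 (visit(X)): cur=X back=1 fwd=0
After 2 (visit(I)): cur=I back=2 fwd=0
After 3 (visit(T)): cur=T back=3 fwd=0
After 4 (visit(Y)): cur=Y back=4 fwd=0
After 5 (back): cur=T back=3 fwd=1
After 6 (visit(K)): cur=K back=4 fwd=0
After 7 (back): cur=T back=3 fwd=1
After 8 (forward): cur=K back=4 fwd=0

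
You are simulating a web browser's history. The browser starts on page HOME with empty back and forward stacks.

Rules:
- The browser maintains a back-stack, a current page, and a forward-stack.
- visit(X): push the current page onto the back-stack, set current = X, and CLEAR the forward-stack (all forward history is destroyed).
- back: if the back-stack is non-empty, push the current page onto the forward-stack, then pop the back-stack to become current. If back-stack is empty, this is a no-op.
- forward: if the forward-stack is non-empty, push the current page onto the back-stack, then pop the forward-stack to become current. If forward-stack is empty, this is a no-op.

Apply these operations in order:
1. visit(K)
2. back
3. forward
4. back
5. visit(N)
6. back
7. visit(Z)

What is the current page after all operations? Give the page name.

Answer: Z

Derivation:
After 1 (visit(K)): cur=K back=1 fwd=0
After 2 (back): cur=HOME back=0 fwd=1
After 3 (forward): cur=K back=1 fwd=0
After 4 (back): cur=HOME back=0 fwd=1
After 5 (visit(N)): cur=N back=1 fwd=0
After 6 (back): cur=HOME back=0 fwd=1
After 7 (visit(Z)): cur=Z back=1 fwd=0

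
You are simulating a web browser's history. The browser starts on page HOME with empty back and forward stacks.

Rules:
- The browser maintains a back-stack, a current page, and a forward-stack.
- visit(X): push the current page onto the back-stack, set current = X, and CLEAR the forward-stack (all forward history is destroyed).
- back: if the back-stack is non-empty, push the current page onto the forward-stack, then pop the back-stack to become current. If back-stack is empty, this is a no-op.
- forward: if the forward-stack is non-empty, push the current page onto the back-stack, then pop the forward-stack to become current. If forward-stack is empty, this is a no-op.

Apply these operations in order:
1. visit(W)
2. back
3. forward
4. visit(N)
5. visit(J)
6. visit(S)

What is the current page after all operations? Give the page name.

Answer: S

Derivation:
After 1 (visit(W)): cur=W back=1 fwd=0
After 2 (back): cur=HOME back=0 fwd=1
After 3 (forward): cur=W back=1 fwd=0
After 4 (visit(N)): cur=N back=2 fwd=0
After 5 (visit(J)): cur=J back=3 fwd=0
After 6 (visit(S)): cur=S back=4 fwd=0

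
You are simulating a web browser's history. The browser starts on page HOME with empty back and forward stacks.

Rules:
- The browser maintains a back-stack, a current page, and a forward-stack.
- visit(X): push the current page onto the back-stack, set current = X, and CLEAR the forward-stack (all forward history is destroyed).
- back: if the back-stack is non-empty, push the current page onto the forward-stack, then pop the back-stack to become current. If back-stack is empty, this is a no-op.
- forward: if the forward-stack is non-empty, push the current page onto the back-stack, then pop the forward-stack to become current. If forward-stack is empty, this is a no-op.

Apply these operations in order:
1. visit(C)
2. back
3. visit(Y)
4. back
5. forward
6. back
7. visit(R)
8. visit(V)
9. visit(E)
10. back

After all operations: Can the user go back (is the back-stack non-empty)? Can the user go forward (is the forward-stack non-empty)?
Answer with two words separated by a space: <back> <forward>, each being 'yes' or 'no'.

After 1 (visit(C)): cur=C back=1 fwd=0
After 2 (back): cur=HOME back=0 fwd=1
After 3 (visit(Y)): cur=Y back=1 fwd=0
After 4 (back): cur=HOME back=0 fwd=1
After 5 (forward): cur=Y back=1 fwd=0
After 6 (back): cur=HOME back=0 fwd=1
After 7 (visit(R)): cur=R back=1 fwd=0
After 8 (visit(V)): cur=V back=2 fwd=0
After 9 (visit(E)): cur=E back=3 fwd=0
After 10 (back): cur=V back=2 fwd=1

Answer: yes yes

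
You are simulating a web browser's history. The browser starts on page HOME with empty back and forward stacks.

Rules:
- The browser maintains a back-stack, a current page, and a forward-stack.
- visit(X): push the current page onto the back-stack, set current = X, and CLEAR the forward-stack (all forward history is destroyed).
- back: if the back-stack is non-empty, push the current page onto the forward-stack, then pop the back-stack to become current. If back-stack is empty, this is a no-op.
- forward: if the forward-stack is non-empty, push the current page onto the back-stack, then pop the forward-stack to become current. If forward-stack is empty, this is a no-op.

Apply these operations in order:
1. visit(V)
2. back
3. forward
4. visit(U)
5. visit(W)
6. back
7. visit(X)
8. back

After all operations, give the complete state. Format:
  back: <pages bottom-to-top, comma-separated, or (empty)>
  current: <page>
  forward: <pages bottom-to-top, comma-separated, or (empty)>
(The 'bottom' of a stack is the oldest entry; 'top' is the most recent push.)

After 1 (visit(V)): cur=V back=1 fwd=0
After 2 (back): cur=HOME back=0 fwd=1
After 3 (forward): cur=V back=1 fwd=0
After 4 (visit(U)): cur=U back=2 fwd=0
After 5 (visit(W)): cur=W back=3 fwd=0
After 6 (back): cur=U back=2 fwd=1
After 7 (visit(X)): cur=X back=3 fwd=0
After 8 (back): cur=U back=2 fwd=1

Answer: back: HOME,V
current: U
forward: X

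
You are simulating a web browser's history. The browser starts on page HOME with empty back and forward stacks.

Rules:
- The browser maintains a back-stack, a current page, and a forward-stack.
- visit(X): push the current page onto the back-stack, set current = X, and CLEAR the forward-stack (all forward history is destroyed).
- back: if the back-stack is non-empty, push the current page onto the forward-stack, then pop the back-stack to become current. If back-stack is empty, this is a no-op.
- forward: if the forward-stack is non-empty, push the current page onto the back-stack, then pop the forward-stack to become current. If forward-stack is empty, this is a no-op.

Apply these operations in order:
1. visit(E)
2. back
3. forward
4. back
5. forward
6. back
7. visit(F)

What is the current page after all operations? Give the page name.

After 1 (visit(E)): cur=E back=1 fwd=0
After 2 (back): cur=HOME back=0 fwd=1
After 3 (forward): cur=E back=1 fwd=0
After 4 (back): cur=HOME back=0 fwd=1
After 5 (forward): cur=E back=1 fwd=0
After 6 (back): cur=HOME back=0 fwd=1
After 7 (visit(F)): cur=F back=1 fwd=0

Answer: F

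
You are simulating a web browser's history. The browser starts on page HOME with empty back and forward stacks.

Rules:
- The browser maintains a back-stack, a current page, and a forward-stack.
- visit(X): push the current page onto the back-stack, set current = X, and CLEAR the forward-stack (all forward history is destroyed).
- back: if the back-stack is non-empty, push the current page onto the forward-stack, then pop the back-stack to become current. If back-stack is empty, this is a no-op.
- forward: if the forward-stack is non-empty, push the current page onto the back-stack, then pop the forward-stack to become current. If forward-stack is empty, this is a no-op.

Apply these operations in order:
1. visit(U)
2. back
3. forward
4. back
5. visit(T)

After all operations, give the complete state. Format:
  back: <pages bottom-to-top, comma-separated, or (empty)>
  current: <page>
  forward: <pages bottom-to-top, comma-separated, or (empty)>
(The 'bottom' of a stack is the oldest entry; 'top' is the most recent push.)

After 1 (visit(U)): cur=U back=1 fwd=0
After 2 (back): cur=HOME back=0 fwd=1
After 3 (forward): cur=U back=1 fwd=0
After 4 (back): cur=HOME back=0 fwd=1
After 5 (visit(T)): cur=T back=1 fwd=0

Answer: back: HOME
current: T
forward: (empty)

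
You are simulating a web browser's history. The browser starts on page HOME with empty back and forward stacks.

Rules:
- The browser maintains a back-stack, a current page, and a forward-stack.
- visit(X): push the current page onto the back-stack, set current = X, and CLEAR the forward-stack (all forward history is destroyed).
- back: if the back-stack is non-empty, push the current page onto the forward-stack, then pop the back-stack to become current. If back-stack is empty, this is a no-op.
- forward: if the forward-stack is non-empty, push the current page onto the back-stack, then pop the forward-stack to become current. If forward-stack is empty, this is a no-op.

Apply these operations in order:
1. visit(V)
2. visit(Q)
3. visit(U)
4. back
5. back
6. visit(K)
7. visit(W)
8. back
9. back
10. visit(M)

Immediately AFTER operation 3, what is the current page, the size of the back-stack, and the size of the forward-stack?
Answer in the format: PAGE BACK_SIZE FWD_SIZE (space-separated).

After 1 (visit(V)): cur=V back=1 fwd=0
After 2 (visit(Q)): cur=Q back=2 fwd=0
After 3 (visit(U)): cur=U back=3 fwd=0

U 3 0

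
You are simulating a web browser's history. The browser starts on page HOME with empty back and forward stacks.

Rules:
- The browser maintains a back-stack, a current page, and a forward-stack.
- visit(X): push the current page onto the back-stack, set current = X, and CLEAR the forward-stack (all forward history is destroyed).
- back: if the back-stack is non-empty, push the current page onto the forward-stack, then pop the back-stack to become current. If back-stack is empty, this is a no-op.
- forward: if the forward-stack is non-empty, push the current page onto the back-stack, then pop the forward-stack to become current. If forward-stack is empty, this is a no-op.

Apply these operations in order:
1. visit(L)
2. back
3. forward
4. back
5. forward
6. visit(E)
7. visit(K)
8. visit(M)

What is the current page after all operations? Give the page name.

After 1 (visit(L)): cur=L back=1 fwd=0
After 2 (back): cur=HOME back=0 fwd=1
After 3 (forward): cur=L back=1 fwd=0
After 4 (back): cur=HOME back=0 fwd=1
After 5 (forward): cur=L back=1 fwd=0
After 6 (visit(E)): cur=E back=2 fwd=0
After 7 (visit(K)): cur=K back=3 fwd=0
After 8 (visit(M)): cur=M back=4 fwd=0

Answer: M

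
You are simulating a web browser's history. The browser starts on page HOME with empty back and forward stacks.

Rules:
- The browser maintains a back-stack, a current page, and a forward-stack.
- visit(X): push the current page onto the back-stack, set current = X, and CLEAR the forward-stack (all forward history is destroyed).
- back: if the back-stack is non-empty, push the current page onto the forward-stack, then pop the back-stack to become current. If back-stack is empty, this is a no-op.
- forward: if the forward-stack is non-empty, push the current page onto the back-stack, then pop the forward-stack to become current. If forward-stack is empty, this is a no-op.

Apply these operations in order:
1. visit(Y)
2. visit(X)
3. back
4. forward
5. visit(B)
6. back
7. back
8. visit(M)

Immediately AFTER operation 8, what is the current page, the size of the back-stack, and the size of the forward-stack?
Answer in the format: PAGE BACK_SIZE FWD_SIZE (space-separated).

After 1 (visit(Y)): cur=Y back=1 fwd=0
After 2 (visit(X)): cur=X back=2 fwd=0
After 3 (back): cur=Y back=1 fwd=1
After 4 (forward): cur=X back=2 fwd=0
After 5 (visit(B)): cur=B back=3 fwd=0
After 6 (back): cur=X back=2 fwd=1
After 7 (back): cur=Y back=1 fwd=2
After 8 (visit(M)): cur=M back=2 fwd=0

M 2 0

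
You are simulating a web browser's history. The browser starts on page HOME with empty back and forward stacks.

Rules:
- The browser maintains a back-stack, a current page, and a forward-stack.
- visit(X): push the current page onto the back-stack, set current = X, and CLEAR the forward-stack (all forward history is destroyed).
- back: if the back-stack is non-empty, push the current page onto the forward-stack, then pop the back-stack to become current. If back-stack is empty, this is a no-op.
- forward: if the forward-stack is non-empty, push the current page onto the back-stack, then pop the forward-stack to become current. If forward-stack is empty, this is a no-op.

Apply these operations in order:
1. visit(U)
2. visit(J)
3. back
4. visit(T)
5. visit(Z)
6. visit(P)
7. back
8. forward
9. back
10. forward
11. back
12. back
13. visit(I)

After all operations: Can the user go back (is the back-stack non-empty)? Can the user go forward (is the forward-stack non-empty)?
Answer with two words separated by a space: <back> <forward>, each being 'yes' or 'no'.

After 1 (visit(U)): cur=U back=1 fwd=0
After 2 (visit(J)): cur=J back=2 fwd=0
After 3 (back): cur=U back=1 fwd=1
After 4 (visit(T)): cur=T back=2 fwd=0
After 5 (visit(Z)): cur=Z back=3 fwd=0
After 6 (visit(P)): cur=P back=4 fwd=0
After 7 (back): cur=Z back=3 fwd=1
After 8 (forward): cur=P back=4 fwd=0
After 9 (back): cur=Z back=3 fwd=1
After 10 (forward): cur=P back=4 fwd=0
After 11 (back): cur=Z back=3 fwd=1
After 12 (back): cur=T back=2 fwd=2
After 13 (visit(I)): cur=I back=3 fwd=0

Answer: yes no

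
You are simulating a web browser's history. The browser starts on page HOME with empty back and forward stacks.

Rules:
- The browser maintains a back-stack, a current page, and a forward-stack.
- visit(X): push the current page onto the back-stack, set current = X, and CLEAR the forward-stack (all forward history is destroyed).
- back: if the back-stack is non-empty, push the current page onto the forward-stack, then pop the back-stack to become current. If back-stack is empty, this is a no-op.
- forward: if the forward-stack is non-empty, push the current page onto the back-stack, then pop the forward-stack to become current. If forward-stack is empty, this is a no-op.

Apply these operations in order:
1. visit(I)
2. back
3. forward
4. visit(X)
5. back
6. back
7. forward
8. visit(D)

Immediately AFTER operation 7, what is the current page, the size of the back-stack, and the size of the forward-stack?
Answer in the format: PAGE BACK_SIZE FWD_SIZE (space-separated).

After 1 (visit(I)): cur=I back=1 fwd=0
After 2 (back): cur=HOME back=0 fwd=1
After 3 (forward): cur=I back=1 fwd=0
After 4 (visit(X)): cur=X back=2 fwd=0
After 5 (back): cur=I back=1 fwd=1
After 6 (back): cur=HOME back=0 fwd=2
After 7 (forward): cur=I back=1 fwd=1

I 1 1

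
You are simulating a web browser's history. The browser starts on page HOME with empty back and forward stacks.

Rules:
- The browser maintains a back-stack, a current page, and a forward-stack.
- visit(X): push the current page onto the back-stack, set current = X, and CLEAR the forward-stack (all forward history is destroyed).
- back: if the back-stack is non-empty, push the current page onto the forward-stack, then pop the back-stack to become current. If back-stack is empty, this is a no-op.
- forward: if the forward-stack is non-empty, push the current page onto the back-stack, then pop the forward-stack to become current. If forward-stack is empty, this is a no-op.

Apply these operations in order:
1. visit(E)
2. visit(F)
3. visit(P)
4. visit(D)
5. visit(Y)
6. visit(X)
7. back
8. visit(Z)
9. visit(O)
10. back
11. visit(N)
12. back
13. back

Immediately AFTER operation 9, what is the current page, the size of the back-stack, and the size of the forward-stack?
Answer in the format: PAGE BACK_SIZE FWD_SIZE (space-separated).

After 1 (visit(E)): cur=E back=1 fwd=0
After 2 (visit(F)): cur=F back=2 fwd=0
After 3 (visit(P)): cur=P back=3 fwd=0
After 4 (visit(D)): cur=D back=4 fwd=0
After 5 (visit(Y)): cur=Y back=5 fwd=0
After 6 (visit(X)): cur=X back=6 fwd=0
After 7 (back): cur=Y back=5 fwd=1
After 8 (visit(Z)): cur=Z back=6 fwd=0
After 9 (visit(O)): cur=O back=7 fwd=0

O 7 0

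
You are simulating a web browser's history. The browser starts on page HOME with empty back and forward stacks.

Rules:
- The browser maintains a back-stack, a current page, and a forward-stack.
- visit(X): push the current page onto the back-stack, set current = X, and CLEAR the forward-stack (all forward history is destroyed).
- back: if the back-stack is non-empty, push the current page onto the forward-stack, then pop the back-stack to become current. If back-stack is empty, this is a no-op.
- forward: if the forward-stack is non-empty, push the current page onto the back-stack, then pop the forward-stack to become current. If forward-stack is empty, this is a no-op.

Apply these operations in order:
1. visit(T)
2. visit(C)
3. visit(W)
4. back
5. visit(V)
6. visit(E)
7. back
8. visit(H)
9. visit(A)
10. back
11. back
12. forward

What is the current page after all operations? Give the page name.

Answer: H

Derivation:
After 1 (visit(T)): cur=T back=1 fwd=0
After 2 (visit(C)): cur=C back=2 fwd=0
After 3 (visit(W)): cur=W back=3 fwd=0
After 4 (back): cur=C back=2 fwd=1
After 5 (visit(V)): cur=V back=3 fwd=0
After 6 (visit(E)): cur=E back=4 fwd=0
After 7 (back): cur=V back=3 fwd=1
After 8 (visit(H)): cur=H back=4 fwd=0
After 9 (visit(A)): cur=A back=5 fwd=0
After 10 (back): cur=H back=4 fwd=1
After 11 (back): cur=V back=3 fwd=2
After 12 (forward): cur=H back=4 fwd=1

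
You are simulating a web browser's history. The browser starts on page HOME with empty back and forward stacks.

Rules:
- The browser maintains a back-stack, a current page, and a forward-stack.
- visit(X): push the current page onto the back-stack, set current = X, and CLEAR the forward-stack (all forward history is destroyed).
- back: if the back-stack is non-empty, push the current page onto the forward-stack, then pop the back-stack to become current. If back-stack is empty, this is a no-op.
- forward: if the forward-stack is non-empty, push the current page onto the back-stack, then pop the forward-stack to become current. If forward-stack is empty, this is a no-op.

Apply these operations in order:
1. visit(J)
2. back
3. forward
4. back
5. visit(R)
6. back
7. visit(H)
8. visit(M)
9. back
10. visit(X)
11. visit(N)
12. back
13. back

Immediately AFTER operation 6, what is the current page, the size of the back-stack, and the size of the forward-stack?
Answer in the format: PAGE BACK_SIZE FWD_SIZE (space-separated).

After 1 (visit(J)): cur=J back=1 fwd=0
After 2 (back): cur=HOME back=0 fwd=1
After 3 (forward): cur=J back=1 fwd=0
After 4 (back): cur=HOME back=0 fwd=1
After 5 (visit(R)): cur=R back=1 fwd=0
After 6 (back): cur=HOME back=0 fwd=1

HOME 0 1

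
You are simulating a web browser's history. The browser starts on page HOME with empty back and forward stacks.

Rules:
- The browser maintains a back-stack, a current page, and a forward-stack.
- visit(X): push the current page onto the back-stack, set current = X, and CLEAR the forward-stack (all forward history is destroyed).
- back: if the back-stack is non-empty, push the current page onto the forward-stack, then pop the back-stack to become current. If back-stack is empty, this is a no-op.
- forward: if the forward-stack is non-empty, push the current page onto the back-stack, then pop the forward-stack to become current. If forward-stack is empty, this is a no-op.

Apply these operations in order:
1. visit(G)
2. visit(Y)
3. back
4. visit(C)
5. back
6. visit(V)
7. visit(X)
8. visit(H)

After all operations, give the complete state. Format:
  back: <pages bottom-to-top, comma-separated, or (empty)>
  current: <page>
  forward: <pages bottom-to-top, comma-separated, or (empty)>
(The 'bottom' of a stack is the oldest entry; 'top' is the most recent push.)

After 1 (visit(G)): cur=G back=1 fwd=0
After 2 (visit(Y)): cur=Y back=2 fwd=0
After 3 (back): cur=G back=1 fwd=1
After 4 (visit(C)): cur=C back=2 fwd=0
After 5 (back): cur=G back=1 fwd=1
After 6 (visit(V)): cur=V back=2 fwd=0
After 7 (visit(X)): cur=X back=3 fwd=0
After 8 (visit(H)): cur=H back=4 fwd=0

Answer: back: HOME,G,V,X
current: H
forward: (empty)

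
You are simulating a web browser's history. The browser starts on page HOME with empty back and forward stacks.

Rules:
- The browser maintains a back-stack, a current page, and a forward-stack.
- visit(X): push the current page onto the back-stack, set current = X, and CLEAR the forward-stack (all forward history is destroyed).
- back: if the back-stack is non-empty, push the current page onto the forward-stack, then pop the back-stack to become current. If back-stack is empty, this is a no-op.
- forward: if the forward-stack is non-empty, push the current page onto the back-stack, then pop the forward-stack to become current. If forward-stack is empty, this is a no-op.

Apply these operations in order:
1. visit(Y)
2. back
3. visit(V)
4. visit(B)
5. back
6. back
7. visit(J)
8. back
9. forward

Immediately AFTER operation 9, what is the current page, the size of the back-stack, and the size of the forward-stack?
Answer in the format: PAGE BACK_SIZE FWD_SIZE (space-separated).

After 1 (visit(Y)): cur=Y back=1 fwd=0
After 2 (back): cur=HOME back=0 fwd=1
After 3 (visit(V)): cur=V back=1 fwd=0
After 4 (visit(B)): cur=B back=2 fwd=0
After 5 (back): cur=V back=1 fwd=1
After 6 (back): cur=HOME back=0 fwd=2
After 7 (visit(J)): cur=J back=1 fwd=0
After 8 (back): cur=HOME back=0 fwd=1
After 9 (forward): cur=J back=1 fwd=0

J 1 0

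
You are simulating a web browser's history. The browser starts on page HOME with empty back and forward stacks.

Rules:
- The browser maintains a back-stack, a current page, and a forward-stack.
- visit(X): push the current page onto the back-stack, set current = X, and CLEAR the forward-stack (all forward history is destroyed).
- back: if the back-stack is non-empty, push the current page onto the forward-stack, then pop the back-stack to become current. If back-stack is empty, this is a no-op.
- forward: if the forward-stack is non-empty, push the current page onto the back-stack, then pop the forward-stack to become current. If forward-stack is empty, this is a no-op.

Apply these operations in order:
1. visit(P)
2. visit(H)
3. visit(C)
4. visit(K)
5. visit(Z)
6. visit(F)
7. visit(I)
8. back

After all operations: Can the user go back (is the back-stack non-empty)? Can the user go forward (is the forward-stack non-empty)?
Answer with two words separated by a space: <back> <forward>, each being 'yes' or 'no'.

Answer: yes yes

Derivation:
After 1 (visit(P)): cur=P back=1 fwd=0
After 2 (visit(H)): cur=H back=2 fwd=0
After 3 (visit(C)): cur=C back=3 fwd=0
After 4 (visit(K)): cur=K back=4 fwd=0
After 5 (visit(Z)): cur=Z back=5 fwd=0
After 6 (visit(F)): cur=F back=6 fwd=0
After 7 (visit(I)): cur=I back=7 fwd=0
After 8 (back): cur=F back=6 fwd=1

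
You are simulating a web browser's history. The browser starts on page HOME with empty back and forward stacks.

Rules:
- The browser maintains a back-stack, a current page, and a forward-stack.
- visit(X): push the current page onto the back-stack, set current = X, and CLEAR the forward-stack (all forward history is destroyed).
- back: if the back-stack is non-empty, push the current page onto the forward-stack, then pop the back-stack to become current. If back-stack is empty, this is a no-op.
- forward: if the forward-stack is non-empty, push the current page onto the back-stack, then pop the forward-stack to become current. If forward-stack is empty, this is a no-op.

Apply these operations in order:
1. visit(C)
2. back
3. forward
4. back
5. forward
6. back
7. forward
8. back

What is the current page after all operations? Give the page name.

Answer: HOME

Derivation:
After 1 (visit(C)): cur=C back=1 fwd=0
After 2 (back): cur=HOME back=0 fwd=1
After 3 (forward): cur=C back=1 fwd=0
After 4 (back): cur=HOME back=0 fwd=1
After 5 (forward): cur=C back=1 fwd=0
After 6 (back): cur=HOME back=0 fwd=1
After 7 (forward): cur=C back=1 fwd=0
After 8 (back): cur=HOME back=0 fwd=1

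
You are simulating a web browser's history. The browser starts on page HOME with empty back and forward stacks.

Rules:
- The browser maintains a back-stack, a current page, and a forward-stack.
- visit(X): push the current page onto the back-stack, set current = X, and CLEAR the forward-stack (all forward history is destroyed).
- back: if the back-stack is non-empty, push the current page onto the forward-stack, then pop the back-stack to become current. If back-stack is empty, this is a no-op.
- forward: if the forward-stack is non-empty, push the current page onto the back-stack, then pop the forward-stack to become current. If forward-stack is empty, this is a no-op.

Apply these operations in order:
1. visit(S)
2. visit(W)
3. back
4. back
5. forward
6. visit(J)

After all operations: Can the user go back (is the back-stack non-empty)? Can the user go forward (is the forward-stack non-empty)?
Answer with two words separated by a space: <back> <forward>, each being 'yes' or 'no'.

Answer: yes no

Derivation:
After 1 (visit(S)): cur=S back=1 fwd=0
After 2 (visit(W)): cur=W back=2 fwd=0
After 3 (back): cur=S back=1 fwd=1
After 4 (back): cur=HOME back=0 fwd=2
After 5 (forward): cur=S back=1 fwd=1
After 6 (visit(J)): cur=J back=2 fwd=0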